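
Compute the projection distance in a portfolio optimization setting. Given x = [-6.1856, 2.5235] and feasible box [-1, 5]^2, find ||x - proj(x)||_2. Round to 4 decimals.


Project each component onto [-1, 5].
clip(-6.1856) = -1.0, clip(2.5235) = 2.5235
Projection = [-1.0, 2.5235]
Squared diffs: [26.8904, 0.0]
Distance = sqrt(26.8904) = 5.1856


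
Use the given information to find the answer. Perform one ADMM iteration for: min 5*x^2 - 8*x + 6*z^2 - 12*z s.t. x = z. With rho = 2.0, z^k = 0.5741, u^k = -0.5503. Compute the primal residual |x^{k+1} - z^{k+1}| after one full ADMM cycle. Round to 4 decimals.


ADMM iteration with rho = 2.0, z^k = 0.5741, u^k = -0.5503
Step 1: x-update.
Minimize 5*x^2 - 8*x + (2.0/2)*(x - 0.5741 - 0.5503)^2
FOC: (2*5 + 2.0)*x = 8 + 2.0*(0.5741 + 0.5503)
x^{k+1} = 0.8541
Step 2: z-update.
Minimize 6*z^2 - 12*z + (2.0/2)*(0.8541 - z - 0.5503)^2
FOC: (2*6 + 2.0)*z = 12 + 2.0*(0.8541 - 0.5503)
z^{k+1} = 0.9005
Step 3: u-update.
u^{k+1} = -0.5503 + 0.8541 - 0.9005 = -0.5968
Step 4: Primal residual = |0.8541 - 0.9005| = 0.0465


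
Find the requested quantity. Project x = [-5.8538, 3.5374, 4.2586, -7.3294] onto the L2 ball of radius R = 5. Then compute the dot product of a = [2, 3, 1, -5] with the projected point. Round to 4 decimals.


Step 1: Compute ||x|| (intermediates to 6 decimals).
||x|| = sqrt((-5.8538)^2 + 3.5374^2 + 4.2586^2 + (-7.3294)^2) = 10.892013
Step 2: Project.
Since ||x|| > R, scale = R/||x|| = 5/10.892013 = 0.459052, proj(x) = scale * x
proj(x) = [-2.687199, 1.623851, 1.954919, -3.364576]
Step 3: Dot product.
a^T * proj(x) = 2*(-2.687199) + 3*1.623851 + 1*1.954919 - 5*(-3.364576) = 18.275


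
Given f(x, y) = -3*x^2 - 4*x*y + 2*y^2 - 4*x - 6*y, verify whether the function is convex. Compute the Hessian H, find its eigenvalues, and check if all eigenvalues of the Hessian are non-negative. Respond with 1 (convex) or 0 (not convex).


The Hessian of f(x,y) = -3*x^2 - 4*x*y + 2*y^2 - 4*x - 6*y is:
H = [[-6, -4], [-4, 4]]
Trace = -6 + 4 = -2
Determinant = -6*4 - (-4)^2 = -40
Discriminant = (-2)^2 - 4*-40 = 164.0
Eigenvalues: lambda_1 = -7.4031, lambda_2 = 5.4031
The function is not convex.

0


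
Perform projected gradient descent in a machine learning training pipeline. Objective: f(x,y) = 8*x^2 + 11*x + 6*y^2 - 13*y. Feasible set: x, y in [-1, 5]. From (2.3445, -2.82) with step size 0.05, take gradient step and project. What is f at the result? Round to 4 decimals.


Step 1: Compute gradient at (2.3445, -2.82).
grad_x = 2*8*2.3445 + 11 = 48.512
grad_y = 2*6*-2.82 - 13 = -46.84
Step 2: Gradient step.
x_raw = 2.3445 - 0.05*48.512 = -0.0811
y_raw = -2.82 - 0.05*-46.84 = -0.478
Step 3: Project onto [-1, 5].
x_proj = clip(-0.0811) = -0.0811
y_proj = clip(-0.478) = -0.478
Step 4: Evaluate f.
f(-0.0811, -0.478) = 6.7454


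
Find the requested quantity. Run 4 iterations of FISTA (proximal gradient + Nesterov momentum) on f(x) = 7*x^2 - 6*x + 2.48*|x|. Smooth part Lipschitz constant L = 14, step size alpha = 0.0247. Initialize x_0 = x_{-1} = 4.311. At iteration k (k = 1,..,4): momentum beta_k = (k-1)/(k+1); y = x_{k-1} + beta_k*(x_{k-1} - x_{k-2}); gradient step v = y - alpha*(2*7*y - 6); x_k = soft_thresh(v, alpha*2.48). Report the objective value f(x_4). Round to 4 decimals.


FISTA on f(x) = 7*x^2 - 6*x + 2.48*|x|
L = 14, alpha = 0.0247
Iteration 1: beta = 0.0, y = 4.311 + 0.0*(4.311 - 4.311) = 4.311
  grad(y) = 54.354, v = y - alpha*grad = 2.9685
  prox(v) = soft_thresh(2.9685, 0.0613) = 2.9072
Iteration 2: beta = 0.3333, y = 2.9072 + 0.3333*(2.9072 - 4.311) = 2.4393
  grad(y) = 28.1497, v = y - alpha*grad = 1.744
  prox(v) = soft_thresh(1.744, 0.0613) = 1.6827
Iteration 3: beta = 0.5, y = 1.6827 + 0.5*(1.6827 - 2.9072) = 1.0705
  grad(y) = 8.9866, v = y - alpha*grad = 0.8485
  prox(v) = soft_thresh(0.8485, 0.0613) = 0.7872
Iteration 4: beta = 0.6, y = 0.7872 + 0.6*(0.7872 - 1.6827) = 0.25
  grad(y) = -2.5005, v = y - alpha*grad = 0.3117
  prox(v) = soft_thresh(0.3117, 0.0613) = 0.2505
f(x_4) = 7*0.2505^2 - 6*0.2505 + 2.48*|0.2505| = -0.4425


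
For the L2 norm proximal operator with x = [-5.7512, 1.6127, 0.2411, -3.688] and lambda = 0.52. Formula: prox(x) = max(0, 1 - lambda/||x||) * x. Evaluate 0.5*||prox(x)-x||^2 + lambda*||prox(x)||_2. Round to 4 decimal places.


Step 1: Compute ||x||.
||x|| = 7.024
Step 2: Compute scaling factor.
scale = max(0, 1 - 0.52/7.024) = 0.926
Step 3: prox(x) = [-5.3254, 1.4933, 0.2233, -3.415]
||prox(x)|| = 6.504
Step 4: Proximal objective.
0.5*||prox-x||^2 = 0.1352
lambda*||prox|| = 3.3821
Total = 3.5173


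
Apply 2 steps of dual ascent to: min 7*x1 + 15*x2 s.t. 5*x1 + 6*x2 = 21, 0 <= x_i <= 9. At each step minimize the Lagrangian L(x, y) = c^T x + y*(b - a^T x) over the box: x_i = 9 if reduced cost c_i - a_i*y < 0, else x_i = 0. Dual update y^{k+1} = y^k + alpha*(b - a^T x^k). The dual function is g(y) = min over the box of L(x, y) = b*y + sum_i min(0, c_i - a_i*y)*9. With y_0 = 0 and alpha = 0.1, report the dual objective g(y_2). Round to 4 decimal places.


Dual ascent for LP: min 7*x1 + 15*x2, 5*x1 + 6*x2 = 21, 0 <= x_i <= 9
Step 1: y^k = 0.0, reduced costs: (7.0, 15.0)
  x^k = (0.0, 0.0), subgradient = b - a^T x = 21.0
  y^{k+1} = 0.0 + 0.1*21.0 = 2.1
Step 2: y^k = 2.1, reduced costs: (-3.5, 2.4)
  x^k = (9.0, 0.0), subgradient = b - a^T x = -24.0
  y^{k+1} = 2.1 + 0.1*-24.0 = -0.3
Dual objective at y_2 = -0.3: reduced costs (8.5, 16.8), box minimizer x = (0.0, 0.0)
g(y_2) = b*y + (c1 - a1*y)*x1 + (c2 - a2*y)*x2 = 21*(-0.3) + 8.5*0.0 + 16.8*0.0 = -6.3 + 0.0 + 0.0 = -6.3


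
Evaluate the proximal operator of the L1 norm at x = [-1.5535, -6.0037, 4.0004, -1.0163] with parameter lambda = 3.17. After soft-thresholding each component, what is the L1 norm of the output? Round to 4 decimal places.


Soft-thresholding with lambda = 3.17:
prox(-1.5535) = sign(-1.5535)*max(|-1.5535| - 3.17, 0) = 0.0
prox(-6.0037) = sign(-6.0037)*max(|-6.0037| - 3.17, 0) = -2.8337
prox(4.0004) = sign(4.0004)*max(|4.0004| - 3.17, 0) = 0.8304
prox(-1.0163) = sign(-1.0163)*max(|-1.0163| - 3.17, 0) = 0.0
prox(x) = [0.0, -2.8337, 0.8304, 0.0]
||prox(x)||_1 = 0.0 + 2.8337 + 0.8304 + 0.0 = 3.6641


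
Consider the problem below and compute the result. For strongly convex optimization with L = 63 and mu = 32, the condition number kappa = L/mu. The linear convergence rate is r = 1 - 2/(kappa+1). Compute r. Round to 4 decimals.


Step 1: Compute the condition number.
kappa = L/mu = 63/32 = 1.9688
Step 2: Compute the convergence rate.
r = 1 - 2/(kappa + 1) = 1 - 2*mu/(L + mu) = (L - mu)/(L + mu) = 31/95 = 0.3263


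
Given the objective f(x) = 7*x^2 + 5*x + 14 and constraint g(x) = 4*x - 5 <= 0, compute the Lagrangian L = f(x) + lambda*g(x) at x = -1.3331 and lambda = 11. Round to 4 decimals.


Step 1: Evaluate f(x).
f(-1.3331) = 7*(-1.3331)^2 + 5*(-1.3331) + 14 = 19.7746
Step 2: Evaluate g(x).
g(-1.3331) = 4*-1.3331 - 5 = -10.3324
Step 3: Compute Lagrangian.
L = 19.7746 + 11*-10.3324 = -93.8818


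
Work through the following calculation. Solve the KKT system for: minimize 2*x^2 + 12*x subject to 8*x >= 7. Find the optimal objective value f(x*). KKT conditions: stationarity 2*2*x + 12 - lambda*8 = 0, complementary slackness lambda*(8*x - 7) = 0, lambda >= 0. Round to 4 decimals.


Step 1: Try lambda = 0 (constraint inactive).
x_unc = -12/(2*2) = -3.0
Check: 8*-3.0 = -24.0 < 7 -- violated!
Step 2: Constraint must be active: 8*x = 7
x* = 7/8 = 0.875
lambda = (2*2*0.875 + 12)/8 = 1.9375
Step 3: Compute optimal value.
f(x*) = 2*0.875^2 + 12*0.875 = 12.0313


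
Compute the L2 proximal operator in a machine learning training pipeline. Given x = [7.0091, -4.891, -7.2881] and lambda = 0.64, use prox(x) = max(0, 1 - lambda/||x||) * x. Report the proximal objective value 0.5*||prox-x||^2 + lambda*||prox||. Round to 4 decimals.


Step 1: Compute ||x||.
||x|| = 11.2324
Step 2: Compute scaling factor.
scale = max(0, 1 - 0.64/11.2324) = 0.943
Step 3: prox(x) = [6.6097, -4.6123, -6.8728]
||prox(x)|| = 10.5924
Step 4: Proximal objective.
0.5*||prox-x||^2 = 0.2048
lambda*||prox|| = 6.7791
Total = 6.9839


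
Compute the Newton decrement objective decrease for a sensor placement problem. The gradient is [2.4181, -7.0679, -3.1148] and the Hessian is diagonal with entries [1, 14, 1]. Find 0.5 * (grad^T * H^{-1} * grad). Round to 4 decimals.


Step 1: H is diagonal, so H^(-1) * g = [2.4181, -0.5049, -3.1148].
Step 2: g^T H^(-1) g = sum_i g_i^2 / H_ii
  = (2.4181)^2/1 + (-7.0679)^2/14 + (-3.1148)^2/1
  = 5.8472 + 3.5682 + 9.702 = 19.1174
Step 3: Objective decrease = 0.5 * g^T H^(-1) g = 9.5587


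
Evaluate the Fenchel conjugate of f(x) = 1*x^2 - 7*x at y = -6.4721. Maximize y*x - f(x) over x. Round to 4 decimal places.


f*(y) = sup_x {y*x - a*x^2 - b*x} = sup_x {(y-b)*x - a*x^2}
FOC: (y - b) - 2a*x = 0 => x* = (y - b)/(2a)
x* = (-6.4721 + 7)/(2*1) = 0.264
f*(-6.4721) = (y-b)^2/(4a) = (-6.4721 + 7)^2/(4*1)
= 0.2787/4 = 0.0697


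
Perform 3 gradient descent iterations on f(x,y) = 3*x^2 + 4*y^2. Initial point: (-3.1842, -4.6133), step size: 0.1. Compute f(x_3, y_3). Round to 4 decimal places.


Gradient descent on f(x,y) = 3*x^2 + 4*y^2.
Starting point: (-3.1842, -4.6133), alpha = 0.1
Step 1: grad_x = 2*3*-3.1842 = -19.1052, grad_y = 2*4*-4.6133 = -36.9064
  x_1 = -3.1842 - 0.1*-19.1052 = -1.2737
  y_1 = -4.6133 - 0.1*-36.9064 = -0.9227
Step 2: grad_x = 2*3*-1.2737 = -7.6421, grad_y = 2*4*-0.9227 = -7.3813
  x_2 = -1.2737 - 0.1*-7.6421 = -0.5095
  y_2 = -0.9227 - 0.1*-7.3813 = -0.1845
Step 3: grad_x = 2*3*-0.5095 = -3.0568, grad_y = 2*4*-0.1845 = -1.4763
  x_3 = -0.5095 - 0.1*-3.0568 = -0.2038
  y_3 = -0.1845 - 0.1*-1.4763 = -0.0369
f(-0.2038, -0.0369) = 3*(-0.2038)^2 + 4*(-0.0369)^2 = 0.13


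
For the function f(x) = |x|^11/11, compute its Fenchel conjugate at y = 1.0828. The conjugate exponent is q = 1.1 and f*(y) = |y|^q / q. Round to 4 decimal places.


The conjugate exponent q satisfies 1/p + 1/q = 1.
p = 11, so q = 11/(11 - 1) = 1.1
|y|^q = 1.0828^1.1 = 1.0914
f*(1.0828) = 1.0914 / 1.1 = 0.9922


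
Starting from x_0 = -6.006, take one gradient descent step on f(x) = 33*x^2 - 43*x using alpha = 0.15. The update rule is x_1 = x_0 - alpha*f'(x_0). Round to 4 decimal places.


We compute the gradient at x_0 and apply the update.
f'(x) = 66*x - 43
f'(-6.006) = 66*-6.006 - 43 = -439.396
x_1 = -6.006 - 0.15*-439.396 = 59.9034


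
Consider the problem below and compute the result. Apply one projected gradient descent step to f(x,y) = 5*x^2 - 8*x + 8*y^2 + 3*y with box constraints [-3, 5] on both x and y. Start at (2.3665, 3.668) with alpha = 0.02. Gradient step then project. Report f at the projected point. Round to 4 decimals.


Step 1: Compute gradient at (2.3665, 3.668).
grad_x = 2*5*2.3665 - 8 = 15.665
grad_y = 2*8*3.668 + 3 = 61.688
Step 2: Gradient step.
x_raw = 2.3665 - 0.02*15.665 = 2.0532
y_raw = 3.668 - 0.02*61.688 = 2.4342
Step 3: Project onto [-3, 5].
x_proj = clip(2.0532) = 2.0532
y_proj = clip(2.4342) = 2.4342
Step 4: Evaluate f.
f(2.0532, 2.4342) = 59.3595


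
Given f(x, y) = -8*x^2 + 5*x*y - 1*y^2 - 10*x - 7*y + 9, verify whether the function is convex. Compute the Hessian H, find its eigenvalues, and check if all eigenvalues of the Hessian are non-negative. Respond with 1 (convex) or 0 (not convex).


The Hessian of f(x,y) = -8*x^2 + 5*x*y - 1*y^2 - 10*x - 7*y + 9 is:
H = [[-16, 5], [5, -2]]
Trace = -16 - 2 = -18
Determinant = -16*-2 - (5)^2 = 7
Discriminant = (-18)^2 - 4*7 = 296.0
Eigenvalues: lambda_1 = -17.6023, lambda_2 = -0.3977
The function is not convex.

0


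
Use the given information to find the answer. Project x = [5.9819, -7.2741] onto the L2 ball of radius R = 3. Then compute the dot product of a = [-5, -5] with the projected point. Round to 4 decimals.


Step 1: Compute ||x|| (intermediates to 6 decimals).
||x|| = sqrt(5.9819^2 + (-7.2741)^2) = 9.417837
Step 2: Project.
Since ||x|| > R, scale = R/||x|| = 3/9.417837 = 0.318544, proj(x) = scale * x
proj(x) = [1.905498, -2.317121]
Step 3: Dot product.
a^T * proj(x) = -5*1.905498 - 5*(-2.317121) = 2.0581


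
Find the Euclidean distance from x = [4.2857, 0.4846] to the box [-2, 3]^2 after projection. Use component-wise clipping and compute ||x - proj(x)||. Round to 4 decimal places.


Project each component onto [-2, 3].
clip(4.2857) = 3.0, clip(0.4846) = 0.4846
Projection = [3.0, 0.4846]
Squared diffs: [1.653, 0.0]
Distance = sqrt(1.653) = 1.2857


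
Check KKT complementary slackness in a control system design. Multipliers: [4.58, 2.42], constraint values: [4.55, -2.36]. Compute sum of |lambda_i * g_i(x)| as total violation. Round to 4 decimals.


KKT complementary slackness check:
lambda_1 * g_1 = 4.58 * 4.55 = 20.839
lambda_2 * g_2 = 2.42 * -2.36 = -5.7112
Total violation = 20.839 + 5.7112 = 26.5502


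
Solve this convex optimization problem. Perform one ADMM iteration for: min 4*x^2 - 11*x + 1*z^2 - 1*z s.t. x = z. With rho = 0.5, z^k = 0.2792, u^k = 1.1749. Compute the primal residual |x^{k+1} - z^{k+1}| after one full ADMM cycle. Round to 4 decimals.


ADMM iteration with rho = 0.5, z^k = 0.2792, u^k = 1.1749
Step 1: x-update.
Minimize 4*x^2 - 11*x + (0.5/2)*(x - 0.2792 + 1.1749)^2
FOC: (2*4 + 0.5)*x = 11 + 0.5*(0.2792 - 1.1749)
x^{k+1} = 1.2414
Step 2: z-update.
Minimize 1*z^2 - 1*z + (0.5/2)*(1.2414 - z + 1.1749)^2
FOC: (2*1 + 0.5)*z = 1 + 0.5*(1.2414 + 1.1749)
z^{k+1} = 0.8833
Step 3: u-update.
u^{k+1} = 1.1749 + 1.2414 - 0.8833 = 1.5331
Step 4: Primal residual = |1.2414 - 0.8833| = 0.3582


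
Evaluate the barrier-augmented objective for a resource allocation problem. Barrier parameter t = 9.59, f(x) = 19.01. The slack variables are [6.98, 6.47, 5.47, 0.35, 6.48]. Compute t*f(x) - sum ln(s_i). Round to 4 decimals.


Step 1: Compute log-barrier.
ln values: [1.943, 1.8672, 1.6993, -1.0498, 1.8687]
phi = -(1.943 + 1.8672 + 1.6993 - 1.0498 + 1.8687) = -6.3284
Step 2: Compute augmented objective.
t*f(x) = 9.59*19.01 = 182.3059
Total = 182.3059 - 6.3284 = 175.9775


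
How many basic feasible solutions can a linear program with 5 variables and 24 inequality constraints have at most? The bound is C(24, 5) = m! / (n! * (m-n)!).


Each vertex corresponds to some choice of n active constraints out of m, so the number of vertices is at most C(m, n) = m! / (n!(m-n)!).
m = 24, n = 5
Numerator: 24 * 23 * 22 * 21 * 20
Denominator: 5! = 120
C(24, 5) = 42504


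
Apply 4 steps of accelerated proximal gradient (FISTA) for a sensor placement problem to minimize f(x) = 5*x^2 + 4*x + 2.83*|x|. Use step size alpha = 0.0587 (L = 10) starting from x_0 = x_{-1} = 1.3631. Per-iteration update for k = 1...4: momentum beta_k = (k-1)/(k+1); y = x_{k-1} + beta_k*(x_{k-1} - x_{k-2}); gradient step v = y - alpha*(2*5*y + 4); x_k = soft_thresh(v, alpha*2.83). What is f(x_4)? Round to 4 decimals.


FISTA on f(x) = 5*x^2 + 4*x + 2.83*|x|
L = 10, alpha = 0.0587
Iteration 1: beta = 0.0, y = 1.3631 + 0.0*(1.3631 - 1.3631) = 1.3631
  grad(y) = 17.631, v = y - alpha*grad = 0.3282
  prox(v) = soft_thresh(0.3282, 0.1661) = 0.162
Iteration 2: beta = 0.3333, y = 0.162 + 0.3333*(0.162 - 1.3631) = -0.2383
  grad(y) = 1.6169, v = y - alpha*grad = -0.3332
  prox(v) = soft_thresh(-0.3332, 0.1661) = -0.1671
Iteration 3: beta = 0.5, y = -0.1671 + 0.5*(-0.1671 - 0.162) = -0.3317
  grad(y) = 0.6833, v = y - alpha*grad = -0.3718
  prox(v) = soft_thresh(-0.3718, 0.1661) = -0.2057
Iteration 4: beta = 0.6, y = -0.2057 + 0.6*(-0.2057 + 0.1671) = -0.2288
  grad(y) = 1.7121, v = y - alpha*grad = -0.3293
  prox(v) = soft_thresh(-0.3293, 0.1661) = -0.1632
f(x_4) = 5*(-0.1632)^2 + 4*(-0.1632) + 2.83*|-0.1632| = -0.0578


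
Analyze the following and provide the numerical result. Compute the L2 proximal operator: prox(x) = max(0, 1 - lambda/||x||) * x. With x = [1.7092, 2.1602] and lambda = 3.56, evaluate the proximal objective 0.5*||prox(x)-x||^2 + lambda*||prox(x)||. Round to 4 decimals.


Step 1: Compute ||x||.
||x|| = 2.7546
Step 2: Compute scaling factor.
scale = max(0, 1 - 3.56/2.7546) = 0.0
Step 3: prox(x) = [0.0, 0.0]
||prox(x)|| = 0.0
Step 4: Proximal objective.
0.5*||prox-x||^2 = 3.7939
lambda*||prox|| = 0.0
Total = 3.7939


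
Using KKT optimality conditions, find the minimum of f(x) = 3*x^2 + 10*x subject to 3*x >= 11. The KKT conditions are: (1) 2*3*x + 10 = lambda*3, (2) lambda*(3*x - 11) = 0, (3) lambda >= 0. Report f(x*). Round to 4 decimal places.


Step 1: Try lambda = 0 (constraint inactive).
x_unc = -10/(2*3) = -1.6667
Check: 3*-1.6667 = -5.0001 < 11 -- violated!
Step 2: Constraint must be active: 3*x = 11
x* = 11/3 = 3.6667 (rounded; the exact value 11/3 is used below)
lambda = (2*3*(11/3) + 10)/3 = 10.6667
Step 3: Compute optimal value.
f(x*) = 3*(11/3)^2 + 10*(11/3) = 77.0


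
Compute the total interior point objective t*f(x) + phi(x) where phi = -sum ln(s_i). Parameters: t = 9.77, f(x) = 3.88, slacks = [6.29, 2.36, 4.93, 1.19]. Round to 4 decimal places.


Step 1: Compute log-barrier.
ln values: [1.839, 0.8587, 1.5953, 0.174]
phi = -(1.839 + 0.8587 + 1.5953 + 0.174) = -4.4669
Step 2: Compute augmented objective.
t*f(x) = 9.77*3.88 = 37.9076
Total = 37.9076 - 4.4669 = 33.4407


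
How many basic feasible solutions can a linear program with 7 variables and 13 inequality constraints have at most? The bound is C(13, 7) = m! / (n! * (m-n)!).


Each vertex corresponds to some choice of n active constraints out of m, so the number of vertices is at most C(m, n) = m! / (n!(m-n)!).
m = 13, n = 7
Numerator: 13 * 12 * 11 * 10 * 9 * 8 * 7
Denominator: 7! = 5040
C(13, 7) = 1716


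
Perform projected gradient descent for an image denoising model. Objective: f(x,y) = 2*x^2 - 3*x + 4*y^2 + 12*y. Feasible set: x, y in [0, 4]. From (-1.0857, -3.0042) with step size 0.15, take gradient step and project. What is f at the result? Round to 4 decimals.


Step 1: Compute gradient at (-1.0857, -3.0042).
grad_x = 2*2*-1.0857 - 3 = -7.3428
grad_y = 2*4*-3.0042 + 12 = -12.0336
Step 2: Gradient step.
x_raw = -1.0857 - 0.15*-7.3428 = 0.0157
y_raw = -3.0042 - 0.15*-12.0336 = -1.1992
Step 3: Project onto [0, 4].
x_proj = clip(0.0157) = 0.0157
y_proj = clip(-1.1992) = 0.0
Step 4: Evaluate f.
f(0.0157, 0.0) = -0.0467


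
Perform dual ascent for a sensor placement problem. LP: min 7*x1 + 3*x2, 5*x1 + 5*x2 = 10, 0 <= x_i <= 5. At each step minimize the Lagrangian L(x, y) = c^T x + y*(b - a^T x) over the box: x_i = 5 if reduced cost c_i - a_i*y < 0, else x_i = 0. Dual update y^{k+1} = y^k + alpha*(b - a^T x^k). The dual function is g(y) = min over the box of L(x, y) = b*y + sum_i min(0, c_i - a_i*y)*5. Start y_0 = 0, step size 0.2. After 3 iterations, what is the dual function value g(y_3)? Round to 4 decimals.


Dual ascent for LP: min 7*x1 + 3*x2, 5*x1 + 5*x2 = 10, 0 <= x_i <= 5
Step 1: y^k = 0.0, reduced costs: (7.0, 3.0)
  x^k = (0.0, 0.0), subgradient = b - a^T x = 10.0
  y^{k+1} = 0.0 + 0.2*10.0 = 2.0
Step 2: y^k = 2.0, reduced costs: (-3.0, -7.0)
  x^k = (5.0, 5.0), subgradient = b - a^T x = -40.0
  y^{k+1} = 2.0 + 0.2*-40.0 = -6.0
Step 3: y^k = -6.0, reduced costs: (37.0, 33.0)
  x^k = (0.0, 0.0), subgradient = b - a^T x = 10.0
  y^{k+1} = -6.0 + 0.2*10.0 = -4.0
Dual objective at y_3 = -4.0: reduced costs (27.0, 23.0), box minimizer x = (0.0, 0.0)
g(y_3) = b*y + (c1 - a1*y)*x1 + (c2 - a2*y)*x2 = 10*(-4.0) + 27.0*0.0 + 23.0*0.0 = -40.0 + 0.0 + 0.0 = -40.0


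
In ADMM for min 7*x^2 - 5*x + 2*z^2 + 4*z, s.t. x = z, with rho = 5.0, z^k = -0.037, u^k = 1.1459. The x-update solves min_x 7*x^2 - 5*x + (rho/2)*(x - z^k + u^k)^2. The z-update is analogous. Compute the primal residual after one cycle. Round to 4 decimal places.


ADMM iteration with rho = 5.0, z^k = -0.037, u^k = 1.1459
Step 1: x-update.
Minimize 7*x^2 - 5*x + (5.0/2)*(x + 0.037 + 1.1459)^2
FOC: (2*7 + 5.0)*x = 5 + 5.0*(-0.037 - 1.1459)
x^{k+1} = -0.0481
Step 2: z-update.
Minimize 2*z^2 + 4*z + (5.0/2)*(-0.0481 - z + 1.1459)^2
FOC: (2*2 + 5.0)*z = -4 + 5.0*(-0.0481 + 1.1459)
z^{k+1} = 0.1654
Step 3: u-update.
u^{k+1} = 1.1459 - 0.0481 - 0.1654 = 0.9323
Step 4: Primal residual = |-0.0481 - 0.1654| = 0.2136


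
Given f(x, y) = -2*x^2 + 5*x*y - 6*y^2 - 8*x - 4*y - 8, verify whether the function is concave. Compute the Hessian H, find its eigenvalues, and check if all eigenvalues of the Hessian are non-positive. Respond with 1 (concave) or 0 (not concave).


The Hessian of f(x,y) = -2*x^2 + 5*x*y - 6*y^2 - 8*x - 4*y - 8 is:
H = [[-4, 5], [5, -12]]
Trace = -4 - 12 = -16
Determinant = -4*-12 - (5)^2 = 23
Discriminant = (-16)^2 - 4*23 = 164.0
Eigenvalues: lambda_1 = -14.4031, lambda_2 = -1.5969
The function is concave.

1


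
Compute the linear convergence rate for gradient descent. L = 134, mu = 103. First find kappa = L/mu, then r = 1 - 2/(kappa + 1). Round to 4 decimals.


Step 1: Compute the condition number.
kappa = L/mu = 134/103 = 1.301
Step 2: Compute the convergence rate.
r = 1 - 2/(kappa + 1) = 1 - 2*mu/(L + mu) = (L - mu)/(L + mu) = 31/237 = 0.1308


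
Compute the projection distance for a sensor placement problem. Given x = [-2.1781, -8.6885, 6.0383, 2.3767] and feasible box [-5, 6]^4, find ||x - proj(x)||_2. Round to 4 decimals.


Project each component onto [-5, 6].
clip(-2.1781) = -2.1781, clip(-8.6885) = -5.0, clip(6.0383) = 6.0, clip(2.3767) = 2.3767
Projection = [-2.1781, -5.0, 6.0, 2.3767]
Squared diffs: [0.0, 13.605, 0.0015, 0.0]
Distance = sqrt(13.6065) = 3.6887


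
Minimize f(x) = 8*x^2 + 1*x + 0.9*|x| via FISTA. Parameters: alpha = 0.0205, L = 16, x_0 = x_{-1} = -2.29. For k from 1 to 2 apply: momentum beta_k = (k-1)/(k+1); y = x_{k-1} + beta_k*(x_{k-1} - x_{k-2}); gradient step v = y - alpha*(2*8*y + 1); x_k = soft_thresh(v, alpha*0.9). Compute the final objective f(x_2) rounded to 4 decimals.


FISTA on f(x) = 8*x^2 + 1*x + 0.9*|x|
L = 16, alpha = 0.0205
Iteration 1: beta = 0.0, y = -2.29 + 0.0*(-2.29 + 2.29) = -2.29
  grad(y) = -35.64, v = y - alpha*grad = -1.5594
  prox(v) = soft_thresh(-1.5594, 0.0185) = -1.5409
Iteration 2: beta = 0.3333, y = -1.5409 + 0.3333*(-1.5409 + 2.29) = -1.2912
  grad(y) = -19.6598, v = y - alpha*grad = -0.8882
  prox(v) = soft_thresh(-0.8882, 0.0185) = -0.8698
f(x_2) = 8*(-0.8698)^2 + 1*(-0.8698) + 0.9*|-0.8698| = 5.9649


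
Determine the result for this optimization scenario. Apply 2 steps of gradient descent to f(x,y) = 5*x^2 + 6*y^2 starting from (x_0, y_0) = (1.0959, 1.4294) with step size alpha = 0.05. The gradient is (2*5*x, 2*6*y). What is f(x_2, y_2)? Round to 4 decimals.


Gradient descent on f(x,y) = 5*x^2 + 6*y^2.
Starting point: (1.0959, 1.4294), alpha = 0.05
Step 1: grad_x = 2*5*1.0959 = 10.959, grad_y = 2*6*1.4294 = 17.1528
  x_1 = 1.0959 - 0.05*10.959 = 0.548
  y_1 = 1.4294 - 0.05*17.1528 = 0.5718
Step 2: grad_x = 2*5*0.548 = 5.4795, grad_y = 2*6*0.5718 = 6.8611
  x_2 = 0.548 - 0.05*5.4795 = 0.274
  y_2 = 0.5718 - 0.05*6.8611 = 0.2287
f(0.274, 0.2287) = 5*0.274^2 + 6*0.2287^2 = 0.6891


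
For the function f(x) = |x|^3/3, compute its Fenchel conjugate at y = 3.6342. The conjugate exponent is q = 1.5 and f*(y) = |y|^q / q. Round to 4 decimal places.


The conjugate exponent q satisfies 1/p + 1/q = 1.
p = 3, so q = 3/(3 - 1) = 1.5
|y|^q = 3.6342^1.5 = 6.9281
f*(3.6342) = 6.9281 / 1.5 = 4.6187


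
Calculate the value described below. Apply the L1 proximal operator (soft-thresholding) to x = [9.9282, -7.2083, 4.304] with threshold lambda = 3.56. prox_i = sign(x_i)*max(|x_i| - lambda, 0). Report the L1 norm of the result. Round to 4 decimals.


Soft-thresholding with lambda = 3.56:
prox(9.9282) = sign(9.9282)*max(|9.9282| - 3.56, 0) = 6.3682
prox(-7.2083) = sign(-7.2083)*max(|-7.2083| - 3.56, 0) = -3.6483
prox(4.304) = sign(4.304)*max(|4.304| - 3.56, 0) = 0.744
prox(x) = [6.3682, -3.6483, 0.744]
||prox(x)||_1 = 6.3682 + 3.6483 + 0.744 = 10.7605


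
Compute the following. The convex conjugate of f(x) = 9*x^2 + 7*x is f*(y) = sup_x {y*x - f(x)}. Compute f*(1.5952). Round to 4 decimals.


f*(y) = sup_x {y*x - a*x^2 - b*x} = sup_x {(y-b)*x - a*x^2}
FOC: (y - b) - 2a*x = 0 => x* = (y - b)/(2a)
x* = (1.5952 - 7)/(2*9) = -0.3003
f*(1.5952) = (y-b)^2/(4a) = (1.5952 - 7)^2/(4*9)
= 29.2119/36 = 0.8114


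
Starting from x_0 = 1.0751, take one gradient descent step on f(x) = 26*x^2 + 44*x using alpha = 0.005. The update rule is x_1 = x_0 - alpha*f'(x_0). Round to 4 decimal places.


We compute the gradient at x_0 and apply the update.
f'(x) = 52*x + 44
f'(1.0751) = 52*1.0751 + 44 = 99.9052
x_1 = 1.0751 - 0.005*99.9052 = 0.5756


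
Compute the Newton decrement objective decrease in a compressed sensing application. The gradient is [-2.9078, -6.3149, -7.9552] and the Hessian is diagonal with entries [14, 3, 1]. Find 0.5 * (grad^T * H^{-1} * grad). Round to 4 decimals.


Step 1: H is diagonal, so H^(-1) * g = [-0.2077, -2.105, -7.9552].
Step 2: g^T H^(-1) g = sum_i g_i^2 / H_ii
  = (-2.9078)^2/14 + (-6.3149)^2/3 + (-7.9552)^2/1
  = 0.604 + 13.2927 + 63.2852 = 77.1818
Step 3: Objective decrease = 0.5 * g^T H^(-1) g = 38.5909


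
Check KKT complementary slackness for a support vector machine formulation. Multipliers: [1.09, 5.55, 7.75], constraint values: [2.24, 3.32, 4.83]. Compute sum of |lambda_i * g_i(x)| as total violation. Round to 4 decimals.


KKT complementary slackness check:
lambda_1 * g_1 = 1.09 * 2.24 = 2.4416
lambda_2 * g_2 = 5.55 * 3.32 = 18.426
lambda_3 * g_3 = 7.75 * 4.83 = 37.4325
Total violation = 2.4416 + 18.426 + 37.4325 = 58.3001


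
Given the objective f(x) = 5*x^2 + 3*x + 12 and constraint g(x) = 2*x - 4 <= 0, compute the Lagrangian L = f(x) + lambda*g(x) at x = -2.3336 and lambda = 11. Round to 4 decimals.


Step 1: Evaluate f(x).
f(-2.3336) = 5*(-2.3336)^2 + 3*(-2.3336) + 12 = 32.2276
Step 2: Evaluate g(x).
g(-2.3336) = 2*-2.3336 - 4 = -8.6672
Step 3: Compute Lagrangian.
L = 32.2276 + 11*-8.6672 = -63.1116


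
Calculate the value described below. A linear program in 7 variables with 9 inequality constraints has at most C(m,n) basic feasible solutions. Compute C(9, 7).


Each vertex corresponds to some choice of n active constraints out of m, so the number of vertices is at most C(m, n) = m! / (n!(m-n)!).
m = 9, n = 7
Numerator: 9 * 8 * 7 * 6 * 5 * 4 * 3
Denominator: 7! = 5040
C(9, 7) = 36


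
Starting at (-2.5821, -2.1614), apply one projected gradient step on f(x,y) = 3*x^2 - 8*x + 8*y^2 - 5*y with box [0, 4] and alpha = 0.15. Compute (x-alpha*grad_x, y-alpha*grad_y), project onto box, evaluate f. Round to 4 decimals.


Step 1: Compute gradient at (-2.5821, -2.1614).
grad_x = 2*3*-2.5821 - 8 = -23.4926
grad_y = 2*8*-2.1614 - 5 = -39.5824
Step 2: Gradient step.
x_raw = -2.5821 - 0.15*-23.4926 = 0.9418
y_raw = -2.1614 - 0.15*-39.5824 = 3.776
Step 3: Project onto [0, 4].
x_proj = clip(0.9418) = 0.9418
y_proj = clip(3.776) = 3.776
Step 4: Evaluate f.
f(0.9418, 3.776) = 90.3098


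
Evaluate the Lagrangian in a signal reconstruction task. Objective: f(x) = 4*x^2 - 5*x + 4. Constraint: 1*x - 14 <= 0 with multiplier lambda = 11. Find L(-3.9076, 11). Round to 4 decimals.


Step 1: Evaluate f(x).
f(-3.9076) = 4*(-3.9076)^2 - 5*(-3.9076) + 4 = 84.6154
Step 2: Evaluate g(x).
g(-3.9076) = 1*-3.9076 - 14 = -17.9076
Step 3: Compute Lagrangian.
L = 84.6154 + 11*-17.9076 = -112.3682


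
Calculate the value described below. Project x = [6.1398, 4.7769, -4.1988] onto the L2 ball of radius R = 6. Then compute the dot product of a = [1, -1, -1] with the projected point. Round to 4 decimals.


Step 1: Compute ||x|| (intermediates to 6 decimals).
||x|| = sqrt(6.1398^2 + 4.7769^2 + (-4.1988)^2) = 8.840014
Step 2: Project.
Since ||x|| > R, scale = R/||x|| = 6/8.840014 = 0.678732, proj(x) = scale * x
proj(x) = [4.167279, 3.242235, -2.84986]
Step 3: Dot product.
a^T * proj(x) = 1*4.167279 - 1*3.242235 - 1*(-2.84986) = 3.7749


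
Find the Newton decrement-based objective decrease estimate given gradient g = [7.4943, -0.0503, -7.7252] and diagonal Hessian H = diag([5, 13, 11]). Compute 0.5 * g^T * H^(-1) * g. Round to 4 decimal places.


Step 1: H is diagonal, so H^(-1) * g = [1.4989, -0.0039, -0.7023].
Step 2: g^T H^(-1) g = sum_i g_i^2 / H_ii
  = (7.4943)^2/5 + (-0.0503)^2/13 + (-7.7252)^2/11
  = 11.2329 + 0.0002 + 5.4253 = 16.6584
Step 3: Objective decrease = 0.5 * g^T H^(-1) g = 8.3292


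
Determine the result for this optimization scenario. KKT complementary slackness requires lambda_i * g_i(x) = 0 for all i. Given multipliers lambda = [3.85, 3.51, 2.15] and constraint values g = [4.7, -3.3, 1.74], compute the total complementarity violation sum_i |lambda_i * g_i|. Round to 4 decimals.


KKT complementary slackness check:
lambda_1 * g_1 = 3.85 * 4.7 = 18.095
lambda_2 * g_2 = 3.51 * -3.3 = -11.583
lambda_3 * g_3 = 2.15 * 1.74 = 3.741
Total violation = 18.095 + 11.583 + 3.741 = 33.419


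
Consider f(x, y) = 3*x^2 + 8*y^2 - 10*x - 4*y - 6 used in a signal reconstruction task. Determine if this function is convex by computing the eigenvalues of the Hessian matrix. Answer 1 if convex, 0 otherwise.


The Hessian of f(x,y) = 3*x^2 + 8*y^2 - 10*x - 4*y - 6 is:
H = [[6, 0], [0, 16]]
Trace = 6 + 16 = 22
Determinant = 6*16 - (0)^2 = 96
Discriminant = (22)^2 - 4*96 = 100.0
Eigenvalues: lambda_1 = 6.0, lambda_2 = 16.0
The function is convex.

1


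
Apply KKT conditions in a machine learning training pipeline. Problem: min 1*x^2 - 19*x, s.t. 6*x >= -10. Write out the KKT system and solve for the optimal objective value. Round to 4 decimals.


Step 1: Try lambda = 0 (constraint inactive).
Stationarity: 2*1*x - 19 = 0
x* = 19/(2*1) = 9.5
Check constraint: 6*9.5 = 57.0 >= -10 -- satisfied.
Step 2: Compute optimal value.
f(x*) = 1*9.5^2 - 19*9.5 = -90.25


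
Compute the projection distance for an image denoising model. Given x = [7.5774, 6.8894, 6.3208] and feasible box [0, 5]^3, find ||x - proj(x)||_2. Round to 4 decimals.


Project each component onto [0, 5].
clip(7.5774) = 5.0, clip(6.8894) = 5.0, clip(6.3208) = 5.0
Projection = [5.0, 5.0, 5.0]
Squared diffs: [6.643, 3.5698, 1.7445]
Distance = sqrt(11.9573) = 3.4579


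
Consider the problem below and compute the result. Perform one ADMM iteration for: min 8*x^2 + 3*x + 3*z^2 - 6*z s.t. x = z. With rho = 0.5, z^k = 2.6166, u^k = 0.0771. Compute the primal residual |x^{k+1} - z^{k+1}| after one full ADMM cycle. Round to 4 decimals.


ADMM iteration with rho = 0.5, z^k = 2.6166, u^k = 0.0771
Step 1: x-update.
Minimize 8*x^2 + 3*x + (0.5/2)*(x - 2.6166 + 0.0771)^2
FOC: (2*8 + 0.5)*x = -3 + 0.5*(2.6166 - 0.0771)
x^{k+1} = -0.1049
Step 2: z-update.
Minimize 3*z^2 - 6*z + (0.5/2)*(-0.1049 - z + 0.0771)^2
FOC: (2*3 + 0.5)*z = 6 + 0.5*(-0.1049 + 0.0771)
z^{k+1} = 0.9209
Step 3: u-update.
u^{k+1} = 0.0771 - 0.1049 - 0.9209 = -0.9487
Step 4: Primal residual = |-0.1049 - 0.9209| = 1.0258


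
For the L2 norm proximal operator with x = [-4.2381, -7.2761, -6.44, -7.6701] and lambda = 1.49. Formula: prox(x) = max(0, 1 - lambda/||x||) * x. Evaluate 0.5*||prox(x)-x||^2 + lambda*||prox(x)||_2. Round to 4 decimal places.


Step 1: Compute ||x||.
||x|| = 13.0846
Step 2: Compute scaling factor.
scale = max(0, 1 - 1.49/13.0846) = 0.8861
Step 3: prox(x) = [-3.7555, -6.4475, -5.7067, -6.7967]
||prox(x)|| = 11.5946
Step 4: Proximal objective.
0.5*||prox-x||^2 = 1.1101
lambda*||prox|| = 17.276
Total = 18.386


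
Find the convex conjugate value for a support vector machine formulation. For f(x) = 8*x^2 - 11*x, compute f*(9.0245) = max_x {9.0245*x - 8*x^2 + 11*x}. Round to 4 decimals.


f*(y) = sup_x {y*x - a*x^2 - b*x} = sup_x {(y-b)*x - a*x^2}
FOC: (y - b) - 2a*x = 0 => x* = (y - b)/(2a)
x* = (9.0245 + 11)/(2*8) = 1.2515
f*(9.0245) = (y-b)^2/(4a) = (9.0245 + 11)^2/(4*8)
= 400.9806/32 = 12.5306


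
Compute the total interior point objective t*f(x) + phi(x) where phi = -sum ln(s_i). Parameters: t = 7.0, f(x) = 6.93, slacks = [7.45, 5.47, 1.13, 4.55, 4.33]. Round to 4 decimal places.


Step 1: Compute log-barrier.
ln values: [2.0082, 1.6993, 0.1222, 1.5151, 1.4656]
phi = -(2.0082 + 1.6993 + 0.1222 + 1.5151 + 1.4656) = -6.8104
Step 2: Compute augmented objective.
t*f(x) = 7.0*6.93 = 48.51
Total = 48.51 - 6.8104 = 41.6996


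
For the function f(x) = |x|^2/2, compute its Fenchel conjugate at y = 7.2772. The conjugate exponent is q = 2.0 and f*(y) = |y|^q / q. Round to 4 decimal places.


The conjugate exponent q satisfies 1/p + 1/q = 1.
p = 2, so q = 2/(2 - 1) = 2.0
|y|^q = 7.2772^2.0 = 52.9576
f*(7.2772) = 52.9576 / 2.0 = 26.4788


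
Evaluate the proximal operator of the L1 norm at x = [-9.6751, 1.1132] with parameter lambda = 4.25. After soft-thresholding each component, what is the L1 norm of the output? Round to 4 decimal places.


Soft-thresholding with lambda = 4.25:
prox(-9.6751) = sign(-9.6751)*max(|-9.6751| - 4.25, 0) = -5.4251
prox(1.1132) = sign(1.1132)*max(|1.1132| - 4.25, 0) = 0.0
prox(x) = [-5.4251, 0.0]
||prox(x)||_1 = 5.4251 + 0.0 = 5.4251


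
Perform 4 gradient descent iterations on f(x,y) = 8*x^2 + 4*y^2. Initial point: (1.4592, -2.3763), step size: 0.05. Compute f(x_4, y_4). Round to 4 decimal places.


Gradient descent on f(x,y) = 8*x^2 + 4*y^2.
Starting point: (1.4592, -2.3763), alpha = 0.05
Step 1: grad_x = 2*8*1.4592 = 23.3472, grad_y = 2*4*-2.3763 = -19.0104
  x_1 = 1.4592 - 0.05*23.3472 = 0.2918
  y_1 = -2.3763 - 0.05*-19.0104 = -1.4258
Step 2: grad_x = 2*8*0.2918 = 4.6694, grad_y = 2*4*-1.4258 = -11.4062
  x_2 = 0.2918 - 0.05*4.6694 = 0.0584
  y_2 = -1.4258 - 0.05*-11.4062 = -0.8555
Step 3: grad_x = 2*8*0.0584 = 0.9339, grad_y = 2*4*-0.8555 = -6.8437
  x_3 = 0.0584 - 0.05*0.9339 = 0.0117
  y_3 = -0.8555 - 0.05*-6.8437 = -0.5133
Step 4: grad_x = 2*8*0.0117 = 0.1868, grad_y = 2*4*-0.5133 = -4.1062
  x_4 = 0.0117 - 0.05*0.1868 = 0.0023
  y_4 = -0.5133 - 0.05*-4.1062 = -0.308
f(0.0023, -0.308) = 8*0.0023^2 + 4*(-0.308)^2 = 0.3794


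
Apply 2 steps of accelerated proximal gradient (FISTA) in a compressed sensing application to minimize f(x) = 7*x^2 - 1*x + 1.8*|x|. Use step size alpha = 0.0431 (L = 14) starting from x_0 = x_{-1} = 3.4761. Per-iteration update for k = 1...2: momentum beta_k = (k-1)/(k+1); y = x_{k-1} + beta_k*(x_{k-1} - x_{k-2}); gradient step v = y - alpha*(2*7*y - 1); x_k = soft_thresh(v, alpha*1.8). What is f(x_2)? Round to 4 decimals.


FISTA on f(x) = 7*x^2 - 1*x + 1.8*|x|
L = 14, alpha = 0.0431
Iteration 1: beta = 0.0, y = 3.4761 + 0.0*(3.4761 - 3.4761) = 3.4761
  grad(y) = 47.6654, v = y - alpha*grad = 1.4217
  prox(v) = soft_thresh(1.4217, 0.0776) = 1.3441
Iteration 2: beta = 0.3333, y = 1.3441 + 0.3333*(1.3441 - 3.4761) = 0.6335
  grad(y) = 7.8688, v = y - alpha*grad = 0.2943
  prox(v) = soft_thresh(0.2943, 0.0776) = 0.2168
f(x_2) = 7*0.2168^2 - 1*0.2168 + 1.8*|0.2168| = 0.5023


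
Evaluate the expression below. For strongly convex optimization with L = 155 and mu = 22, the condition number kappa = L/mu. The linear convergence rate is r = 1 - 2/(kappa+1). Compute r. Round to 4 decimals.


Step 1: Compute the condition number.
kappa = L/mu = 155/22 = 7.0455
Step 2: Compute the convergence rate.
r = 1 - 2/(kappa + 1) = 1 - 2*mu/(L + mu) = (L - mu)/(L + mu) = 133/177 = 0.7514


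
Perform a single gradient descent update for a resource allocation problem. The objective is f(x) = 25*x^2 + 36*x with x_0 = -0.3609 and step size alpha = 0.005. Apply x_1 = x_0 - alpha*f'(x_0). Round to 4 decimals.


We compute the gradient at x_0 and apply the update.
f'(x) = 50*x + 36
f'(-0.3609) = 50*-0.3609 + 36 = 17.955
x_1 = -0.3609 - 0.005*17.955 = -0.4507


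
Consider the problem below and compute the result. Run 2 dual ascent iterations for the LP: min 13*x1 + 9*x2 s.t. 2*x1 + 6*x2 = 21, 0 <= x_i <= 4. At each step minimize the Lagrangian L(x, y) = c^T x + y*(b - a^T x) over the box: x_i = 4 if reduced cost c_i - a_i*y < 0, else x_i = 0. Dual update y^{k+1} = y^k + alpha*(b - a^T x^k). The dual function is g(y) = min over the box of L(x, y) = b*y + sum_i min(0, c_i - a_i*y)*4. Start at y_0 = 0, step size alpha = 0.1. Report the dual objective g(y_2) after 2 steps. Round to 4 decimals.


Dual ascent for LP: min 13*x1 + 9*x2, 2*x1 + 6*x2 = 21, 0 <= x_i <= 4
Step 1: y^k = 0.0, reduced costs: (13.0, 9.0)
  x^k = (0.0, 0.0), subgradient = b - a^T x = 21.0
  y^{k+1} = 0.0 + 0.1*21.0 = 2.1
Step 2: y^k = 2.1, reduced costs: (8.8, -3.6)
  x^k = (0.0, 4.0), subgradient = b - a^T x = -3.0
  y^{k+1} = 2.1 + 0.1*-3.0 = 1.8
Dual objective at y_2 = 1.8: reduced costs (9.4, -1.8), box minimizer x = (0.0, 4.0)
g(y_2) = b*y + (c1 - a1*y)*x1 + (c2 - a2*y)*x2 = 21*1.8 + 9.4*0.0 + (-1.8)*4.0 = 37.8 + 0.0 - 7.2 = 30.6


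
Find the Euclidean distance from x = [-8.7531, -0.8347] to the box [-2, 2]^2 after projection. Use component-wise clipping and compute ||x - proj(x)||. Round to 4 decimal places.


Project each component onto [-2, 2].
clip(-8.7531) = -2.0, clip(-0.8347) = -0.8347
Projection = [-2.0, -0.8347]
Squared diffs: [45.6044, 0.0]
Distance = sqrt(45.6044) = 6.7531


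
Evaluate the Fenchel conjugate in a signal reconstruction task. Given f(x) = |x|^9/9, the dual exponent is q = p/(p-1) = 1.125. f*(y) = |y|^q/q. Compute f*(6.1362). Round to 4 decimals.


The conjugate exponent q satisfies 1/p + 1/q = 1.
p = 9, so q = 9/(9 - 1) = 1.125
|y|^q = 6.1362^1.125 = 7.6982
f*(6.1362) = 7.6982 / 1.125 = 6.8428


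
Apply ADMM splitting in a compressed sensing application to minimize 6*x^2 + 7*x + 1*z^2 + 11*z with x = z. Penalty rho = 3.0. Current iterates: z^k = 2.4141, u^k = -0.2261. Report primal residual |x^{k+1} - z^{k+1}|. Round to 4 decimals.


ADMM iteration with rho = 3.0, z^k = 2.4141, u^k = -0.2261
Step 1: x-update.
Minimize 6*x^2 + 7*x + (3.0/2)*(x - 2.4141 - 0.2261)^2
FOC: (2*6 + 3.0)*x = -7 + 3.0*(2.4141 + 0.2261)
x^{k+1} = 0.0614
Step 2: z-update.
Minimize 1*z^2 + 11*z + (3.0/2)*(0.0614 - z - 0.2261)^2
FOC: (2*1 + 3.0)*z = -11 + 3.0*(0.0614 - 0.2261)
z^{k+1} = -2.2988
Step 3: u-update.
u^{k+1} = -0.2261 + 0.0614 + 2.2988 = 2.1341
Step 4: Primal residual = |0.0614 + 2.2988| = 2.3602


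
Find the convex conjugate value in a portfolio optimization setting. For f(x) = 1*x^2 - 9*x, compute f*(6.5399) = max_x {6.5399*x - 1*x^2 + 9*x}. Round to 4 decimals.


f*(y) = sup_x {y*x - a*x^2 - b*x} = sup_x {(y-b)*x - a*x^2}
FOC: (y - b) - 2a*x = 0 => x* = (y - b)/(2a)
x* = (6.5399 + 9)/(2*1) = 7.77
f*(6.5399) = (y-b)^2/(4a) = (6.5399 + 9)^2/(4*1)
= 241.4885/4 = 60.3721


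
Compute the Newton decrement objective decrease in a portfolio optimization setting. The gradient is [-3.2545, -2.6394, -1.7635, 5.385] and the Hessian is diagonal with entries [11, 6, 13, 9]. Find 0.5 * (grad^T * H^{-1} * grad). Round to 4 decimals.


Step 1: H is diagonal, so H^(-1) * g = [-0.2959, -0.4399, -0.1357, 0.5983].
Step 2: g^T H^(-1) g = sum_i g_i^2 / H_ii
  = (-3.2545)^2/11 + (-2.6394)^2/6 + (-1.7635)^2/13 + (5.385)^2/9
  = 0.9629 + 1.1611 + 0.2392 + 3.222 = 5.5852
Step 3: Objective decrease = 0.5 * g^T H^(-1) g = 2.7926


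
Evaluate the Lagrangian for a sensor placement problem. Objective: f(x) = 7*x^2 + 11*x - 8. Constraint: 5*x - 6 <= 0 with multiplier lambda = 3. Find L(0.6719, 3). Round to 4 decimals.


Step 1: Evaluate f(x).
f(0.6719) = 7*0.6719^2 + 11*0.6719 - 8 = 2.551
Step 2: Evaluate g(x).
g(0.6719) = 5*0.6719 - 6 = -2.6405
Step 3: Compute Lagrangian.
L = 2.551 + 3*-2.6405 = -5.3705


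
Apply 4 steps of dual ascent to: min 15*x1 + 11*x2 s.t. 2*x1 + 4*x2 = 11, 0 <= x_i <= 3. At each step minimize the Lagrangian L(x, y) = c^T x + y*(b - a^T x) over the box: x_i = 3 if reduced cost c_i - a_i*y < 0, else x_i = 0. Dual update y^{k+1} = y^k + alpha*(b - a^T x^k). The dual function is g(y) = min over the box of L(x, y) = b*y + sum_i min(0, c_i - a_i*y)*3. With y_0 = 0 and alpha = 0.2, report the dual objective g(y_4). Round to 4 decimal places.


Dual ascent for LP: min 15*x1 + 11*x2, 2*x1 + 4*x2 = 11, 0 <= x_i <= 3
Step 1: y^k = 0.0, reduced costs: (15.0, 11.0)
  x^k = (0.0, 0.0), subgradient = b - a^T x = 11.0
  y^{k+1} = 0.0 + 0.2*11.0 = 2.2
Step 2: y^k = 2.2, reduced costs: (10.6, 2.2)
  x^k = (0.0, 0.0), subgradient = b - a^T x = 11.0
  y^{k+1} = 2.2 + 0.2*11.0 = 4.4
Step 3: y^k = 4.4, reduced costs: (6.2, -6.6)
  x^k = (0.0, 3.0), subgradient = b - a^T x = -1.0
  y^{k+1} = 4.4 + 0.2*-1.0 = 4.2
Step 4: y^k = 4.2, reduced costs: (6.6, -5.8)
  x^k = (0.0, 3.0), subgradient = b - a^T x = -1.0
  y^{k+1} = 4.2 + 0.2*-1.0 = 4.0
Dual objective at y_4 = 4.0: reduced costs (7.0, -5.0), box minimizer x = (0.0, 3.0)
g(y_4) = b*y + (c1 - a1*y)*x1 + (c2 - a2*y)*x2 = 11*4.0 + 7.0*0.0 + (-5.0)*3.0 = 44.0 + 0.0 - 15.0 = 29.0
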